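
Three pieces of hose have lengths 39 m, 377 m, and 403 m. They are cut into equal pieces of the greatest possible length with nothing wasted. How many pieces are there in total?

Piece length = gcd(39, 377, 403).
39 = 3 × 13
377 = 13 × 29
403 = 13 × 31
gcd(39, 377, 403) = 13.
Total pieces = 39/13 + 377/13 + 403/13 = 3 + 29 + 31 = 63.

63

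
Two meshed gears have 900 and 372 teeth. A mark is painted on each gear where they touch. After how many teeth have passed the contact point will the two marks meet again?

27900 teeth

The first simultaneous occurrence is after LCM of the individual periods.
900 = 2^2 × 3^2 × 5^2
372 = 2^2 × 3 × 31
LCM(900, 372) = 2^2 × 3^2 × 5^2 × 31 = 27900.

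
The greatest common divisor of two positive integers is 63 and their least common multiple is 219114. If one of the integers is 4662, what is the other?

For two integers, gcd × lcm = product, so the other is (63 × 219114) / 4662 = 13804182 / 4662 = 2961.

2961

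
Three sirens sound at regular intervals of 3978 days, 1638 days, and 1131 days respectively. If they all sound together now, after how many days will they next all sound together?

We need the least common multiple of the intervals.
3978 = 2 × 3^2 × 13 × 17
1638 = 2 × 3^2 × 7 × 13
1131 = 3 × 13 × 29
LCM(3978, 1638, 1131) = 2 × 3^2 × 7 × 13 × 17 × 29 = 807534.

807534 days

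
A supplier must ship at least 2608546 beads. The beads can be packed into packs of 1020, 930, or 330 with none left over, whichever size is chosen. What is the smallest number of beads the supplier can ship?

2782560

The number of beads must be a common multiple of 1020, 930, and 330, so a multiple of their LCM.
1020 = 2^2 × 3 × 5 × 17
930 = 2 × 3 × 5 × 31
330 = 2 × 3 × 5 × 11
LCM(1020, 930, 330) = 2^2 × 3 × 5 × 11 × 17 × 31 = 347820.
Smallest multiple of 347820 that is ≥ 2608546: ⌈2608546/347820⌉ × 347820 = 8 × 347820 = 2782560.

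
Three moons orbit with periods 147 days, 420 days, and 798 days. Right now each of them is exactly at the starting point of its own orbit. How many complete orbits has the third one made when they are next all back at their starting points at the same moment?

All finish a whole number of cycles simultaneously at t = LCM of the periods.
147 = 3 × 7^2
420 = 2^2 × 3 × 5 × 7
798 = 2 × 3 × 7 × 19
LCM(147, 420, 798) = 2^2 × 3 × 5 × 7^2 × 19 = 55860.
Orbits for period 798: 55860 / 798 = 70.

70 orbits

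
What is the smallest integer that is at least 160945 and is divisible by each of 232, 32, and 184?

170752

The integer must be a common multiple of 232, 32, and 184, so a multiple of their LCM.
232 = 2^3 × 29
32 = 2^5
184 = 2^3 × 23
LCM(232, 32, 184) = 2^5 × 23 × 29 = 21344.
Smallest multiple of 21344 that is ≥ 160945: ⌈160945/21344⌉ × 21344 = 8 × 21344 = 170752.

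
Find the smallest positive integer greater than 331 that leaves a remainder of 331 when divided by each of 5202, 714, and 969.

N − 331 must be a common multiple of 5202, 714, and 969.
5202 = 2 × 3^2 × 17^2
714 = 2 × 3 × 7 × 17
969 = 3 × 17 × 19
LCM(5202, 714, 969) = 2 × 3^2 × 7 × 17^2 × 19 = 691866.
Smallest N > 331 is LCM + 331 = 691866 + 331 = 692197.

692197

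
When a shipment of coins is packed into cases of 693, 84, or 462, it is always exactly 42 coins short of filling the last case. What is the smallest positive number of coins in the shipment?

Being 42 short of a full case of size k means N ≡ −42 (mod k), i.e. N + 42 is a multiple of each size.
693 = 3^2 × 7 × 11
84 = 2^2 × 3 × 7
462 = 2 × 3 × 7 × 11
LCM(693, 84, 462) = 2^2 × 3^2 × 7 × 11 = 2772.
Smallest positive N is 2772 − 42 = 2730.

2730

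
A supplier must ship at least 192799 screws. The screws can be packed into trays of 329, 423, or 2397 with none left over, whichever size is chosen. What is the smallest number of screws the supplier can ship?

The number of screws must be a common multiple of 329, 423, and 2397, so a multiple of their LCM.
329 = 7 × 47
423 = 3^2 × 47
2397 = 3 × 17 × 47
LCM(329, 423, 2397) = 3^2 × 7 × 17 × 47 = 50337.
Smallest multiple of 50337 that is ≥ 192799: ⌈192799/50337⌉ × 50337 = 4 × 50337 = 201348.

201348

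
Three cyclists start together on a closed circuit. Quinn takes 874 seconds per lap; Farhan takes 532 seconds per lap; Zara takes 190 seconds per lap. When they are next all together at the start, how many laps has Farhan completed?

115 laps

They are all back at their starting positions together after one LCM of the periods.
874 = 2 × 19 × 23
532 = 2^2 × 7 × 19
190 = 2 × 5 × 19
LCM(874, 532, 190) = 2^2 × 5 × 7 × 19 × 23 = 61180.
Laps for period 532: 61180 / 532 = 115.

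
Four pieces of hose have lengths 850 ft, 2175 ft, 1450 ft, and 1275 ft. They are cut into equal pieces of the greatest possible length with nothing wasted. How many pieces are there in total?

Piece length = gcd(850, 2175, 1450, 1275).
850 = 2 × 5^2 × 17
2175 = 3 × 5^2 × 29
1450 = 2 × 5^2 × 29
1275 = 3 × 5^2 × 17
gcd(850, 2175, 1450, 1275) = 5^2 = 25.
Total pieces = 850/25 + 2175/25 + 1450/25 + 1275/25 = 34 + 87 + 58 + 51 = 230.

230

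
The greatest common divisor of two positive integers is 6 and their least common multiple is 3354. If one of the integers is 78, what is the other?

258

For two integers, gcd × lcm = product, so the other is (6 × 3354) / 78 = 20124 / 78 = 258.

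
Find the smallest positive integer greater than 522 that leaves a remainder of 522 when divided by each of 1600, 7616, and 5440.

190922

N − 522 must be a common multiple of 1600, 7616, and 5440.
1600 = 2^6 × 5^2
7616 = 2^6 × 7 × 17
5440 = 2^6 × 5 × 17
LCM(1600, 7616, 5440) = 2^6 × 5^2 × 7 × 17 = 190400.
Smallest N > 522 is LCM + 522 = 190400 + 522 = 190922.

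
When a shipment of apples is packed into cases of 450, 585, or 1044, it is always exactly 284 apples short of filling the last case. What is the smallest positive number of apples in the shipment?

339016

Being 284 short of a full case of size k means N ≡ −284 (mod k), i.e. N + 284 is a multiple of each size.
450 = 2 × 3^2 × 5^2
585 = 3^2 × 5 × 13
1044 = 2^2 × 3^2 × 29
LCM(450, 585, 1044) = 2^2 × 3^2 × 5^2 × 13 × 29 = 339300.
Smallest positive N is 339300 − 284 = 339016.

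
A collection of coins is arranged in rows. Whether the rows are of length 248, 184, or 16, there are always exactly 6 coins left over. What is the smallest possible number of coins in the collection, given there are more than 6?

11414

N − 6 must be a common multiple of 248, 184, and 16.
248 = 2^3 × 31
184 = 2^3 × 23
16 = 2^4
LCM(248, 184, 16) = 2^4 × 23 × 31 = 11408.
Smallest N > 6 is LCM + 6 = 11408 + 6 = 11414.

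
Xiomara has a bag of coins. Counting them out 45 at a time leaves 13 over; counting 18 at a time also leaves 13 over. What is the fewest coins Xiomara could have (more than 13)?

103

N − 13 must be a common multiple of 45 and 18.
45 = 3^2 × 5
18 = 2 × 3^2
LCM(45, 18) = 2 × 3^2 × 5 = 90.
Smallest N > 13 is LCM + 13 = 90 + 13 = 103.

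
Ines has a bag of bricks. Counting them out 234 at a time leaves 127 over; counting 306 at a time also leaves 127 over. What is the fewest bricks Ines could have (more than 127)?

4105

N − 127 must be a common multiple of 234 and 306.
234 = 2 × 3^2 × 13
306 = 2 × 3^2 × 17
LCM(234, 306) = 2 × 3^2 × 13 × 17 = 3978.
Smallest N > 127 is LCM + 127 = 3978 + 127 = 4105.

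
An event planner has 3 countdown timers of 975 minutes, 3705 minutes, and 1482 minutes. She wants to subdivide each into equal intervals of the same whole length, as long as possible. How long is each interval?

The interval must divide each timer length; the longest such is the gcd.
975 = 3 × 5^2 × 13
3705 = 3 × 5 × 13 × 19
1482 = 2 × 3 × 13 × 19
gcd(975, 3705, 1482) = 3 × 13 = 39.

39 minutes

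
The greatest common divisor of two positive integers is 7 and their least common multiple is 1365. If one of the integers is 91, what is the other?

105

For two integers, gcd × lcm = product, so the other is (7 × 1365) / 91 = 9555 / 91 = 105.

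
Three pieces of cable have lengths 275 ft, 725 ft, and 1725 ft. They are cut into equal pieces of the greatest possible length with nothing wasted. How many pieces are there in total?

Piece length = gcd(275, 725, 1725).
275 = 5^2 × 11
725 = 5^2 × 29
1725 = 3 × 5^2 × 23
gcd(275, 725, 1725) = 5^2 = 25.
Total pieces = 275/25 + 725/25 + 1725/25 = 11 + 29 + 69 = 109.

109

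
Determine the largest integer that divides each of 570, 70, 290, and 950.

570 = 2 × 3 × 5 × 19
70 = 2 × 5 × 7
290 = 2 × 5 × 29
950 = 2 × 5^2 × 19
gcd(570, 70, 290, 950) = 2 × 5 = 10.

10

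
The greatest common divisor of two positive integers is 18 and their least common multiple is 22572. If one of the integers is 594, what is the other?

684

For two integers, gcd × lcm = product, so the other is (18 × 22572) / 594 = 406296 / 594 = 684.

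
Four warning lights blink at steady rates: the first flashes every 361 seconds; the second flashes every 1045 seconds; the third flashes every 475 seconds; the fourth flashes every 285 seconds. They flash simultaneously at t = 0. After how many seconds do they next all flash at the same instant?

297825 seconds

They coincide at every common multiple of the periods; the first is the LCM.
361 = 19^2
1045 = 5 × 11 × 19
475 = 5^2 × 19
285 = 3 × 5 × 19
LCM(361, 1045, 475, 285) = 3 × 5^2 × 11 × 19^2 = 297825.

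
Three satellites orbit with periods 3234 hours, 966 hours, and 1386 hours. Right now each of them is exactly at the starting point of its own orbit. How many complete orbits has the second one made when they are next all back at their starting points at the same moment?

231 orbits

They are all back at their starting positions together after one LCM of the periods.
3234 = 2 × 3 × 7^2 × 11
966 = 2 × 3 × 7 × 23
1386 = 2 × 3^2 × 7 × 11
LCM(3234, 966, 1386) = 2 × 3^2 × 7^2 × 11 × 23 = 223146.
Orbits for period 966: 223146 / 966 = 231.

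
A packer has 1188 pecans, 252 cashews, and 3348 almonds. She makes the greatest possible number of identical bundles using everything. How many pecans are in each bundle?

33

Number of bundles = gcd(1188, 252, 3348).
1188 = 2^2 × 3^3 × 11
252 = 2^2 × 3^2 × 7
3348 = 2^2 × 3^3 × 31
gcd(1188, 252, 3348) = 2^2 × 3^2 = 36.
pecans per bundle = 1188 / 36 = 33.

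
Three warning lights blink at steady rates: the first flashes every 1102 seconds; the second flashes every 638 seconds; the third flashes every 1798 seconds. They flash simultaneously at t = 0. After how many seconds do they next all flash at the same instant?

We need the least common multiple of the intervals.
1102 = 2 × 19 × 29
638 = 2 × 11 × 29
1798 = 2 × 29 × 31
LCM(1102, 638, 1798) = 2 × 11 × 19 × 29 × 31 = 375782.

375782 seconds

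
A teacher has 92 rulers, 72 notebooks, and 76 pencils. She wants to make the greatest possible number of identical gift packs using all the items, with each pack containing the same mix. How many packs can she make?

The pack count must divide each quantity, so the greatest is gcd(92, 72, 76).
92 = 2^2 × 23
72 = 2^3 × 3^2
76 = 2^2 × 19
gcd(92, 72, 76) = 2^2 = 4.

4 packs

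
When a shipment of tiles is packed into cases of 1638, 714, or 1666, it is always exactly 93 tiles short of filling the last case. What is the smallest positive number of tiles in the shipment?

194829

Being 93 short of a full case of size k means N ≡ −93 (mod k), i.e. N + 93 is a multiple of each size.
1638 = 2 × 3^2 × 7 × 13
714 = 2 × 3 × 7 × 17
1666 = 2 × 7^2 × 17
LCM(1638, 714, 1666) = 2 × 3^2 × 7^2 × 13 × 17 = 194922.
Smallest positive N is 194922 − 93 = 194829.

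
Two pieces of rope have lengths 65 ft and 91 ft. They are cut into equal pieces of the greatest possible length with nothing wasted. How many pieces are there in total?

12

Piece length = gcd(65, 91).
65 = 5 × 13
91 = 7 × 13
gcd(65, 91) = 13.
Total pieces = 65/13 + 91/13 = 5 + 7 = 12.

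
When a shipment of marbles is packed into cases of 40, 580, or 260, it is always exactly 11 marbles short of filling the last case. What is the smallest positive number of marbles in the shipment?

15069

Being 11 short of a full case of size k means N ≡ −11 (mod k), i.e. N + 11 is a multiple of each size.
40 = 2^3 × 5
580 = 2^2 × 5 × 29
260 = 2^2 × 5 × 13
LCM(40, 580, 260) = 2^3 × 5 × 13 × 29 = 15080.
Smallest positive N is 15080 − 11 = 15069.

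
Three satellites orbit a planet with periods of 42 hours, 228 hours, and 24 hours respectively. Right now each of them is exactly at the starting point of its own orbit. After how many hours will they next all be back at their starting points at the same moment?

We need the least common multiple of the intervals.
42 = 2 × 3 × 7
228 = 2^2 × 3 × 19
24 = 2^3 × 3
LCM(42, 228, 24) = 2^3 × 3 × 7 × 19 = 3192.

3192 hours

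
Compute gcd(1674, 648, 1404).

1674 = 2 × 3^3 × 31
648 = 2^3 × 3^4
1404 = 2^2 × 3^3 × 13
gcd(1674, 648, 1404) = 2 × 3^3 = 54.

54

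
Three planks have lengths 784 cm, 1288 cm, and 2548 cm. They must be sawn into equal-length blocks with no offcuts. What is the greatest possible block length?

28 cm

The block length must divide every plank, so the greatest is gcd(784, 1288, 2548).
784 = 2^4 × 7^2
1288 = 2^3 × 7 × 23
2548 = 2^2 × 7^2 × 13
gcd(784, 1288, 2548) = 2^2 × 7 = 28.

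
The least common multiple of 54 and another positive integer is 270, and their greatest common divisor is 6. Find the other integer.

gcd × lcm = product of the two integers, so the other integer is (6 × 270) / 54 = 30.

30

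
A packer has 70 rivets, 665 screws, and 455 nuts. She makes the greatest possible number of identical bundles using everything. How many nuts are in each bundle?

Number of bundles = gcd(70, 665, 455).
70 = 2 × 5 × 7
665 = 5 × 7 × 19
455 = 5 × 7 × 13
gcd(70, 665, 455) = 5 × 7 = 35.
nuts per bundle = 455 / 35 = 13.

13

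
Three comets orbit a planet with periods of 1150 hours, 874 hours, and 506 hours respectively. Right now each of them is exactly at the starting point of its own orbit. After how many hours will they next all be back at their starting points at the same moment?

240350 hours

They coincide at every common multiple of the periods; the first is the LCM.
1150 = 2 × 5^2 × 23
874 = 2 × 19 × 23
506 = 2 × 11 × 23
LCM(1150, 874, 506) = 2 × 5^2 × 11 × 19 × 23 = 240350.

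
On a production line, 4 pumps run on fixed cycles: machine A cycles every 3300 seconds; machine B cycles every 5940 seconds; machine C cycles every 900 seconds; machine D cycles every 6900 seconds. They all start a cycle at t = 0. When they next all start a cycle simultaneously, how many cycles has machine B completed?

They are all back at their starting positions together after one LCM of the periods.
3300 = 2^2 × 3 × 5^2 × 11
5940 = 2^2 × 3^3 × 5 × 11
900 = 2^2 × 3^2 × 5^2
6900 = 2^2 × 3 × 5^2 × 23
LCM(3300, 5940, 900, 6900) = 2^2 × 3^3 × 5^2 × 11 × 23 = 683100.
Cycles for period 5940: 683100 / 5940 = 115.

115 cycles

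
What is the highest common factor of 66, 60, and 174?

6

66 = 2 × 3 × 11
60 = 2^2 × 3 × 5
174 = 2 × 3 × 29
gcd(66, 60, 174) = 2 × 3 = 6.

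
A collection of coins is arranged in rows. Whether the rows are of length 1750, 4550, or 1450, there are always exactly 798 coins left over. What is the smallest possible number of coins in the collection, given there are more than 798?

660548

N − 798 must be a common multiple of 1750, 4550, and 1450.
1750 = 2 × 5^3 × 7
4550 = 2 × 5^2 × 7 × 13
1450 = 2 × 5^2 × 29
LCM(1750, 4550, 1450) = 2 × 5^3 × 7 × 13 × 29 = 659750.
Smallest N > 798 is LCM + 798 = 659750 + 798 = 660548.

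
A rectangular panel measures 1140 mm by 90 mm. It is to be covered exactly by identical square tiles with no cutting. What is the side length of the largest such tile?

By the Euclidean algorithm:
1140 = 12 × 90 + 60
90 = 1 × 60 + 30
60 = 2 × 30 + 0
gcd(1140, 90) = 30.

30 mm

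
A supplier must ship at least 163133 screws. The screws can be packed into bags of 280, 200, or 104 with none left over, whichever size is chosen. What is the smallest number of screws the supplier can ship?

163800

The number of screws must be a common multiple of 280, 200, and 104, so a multiple of their LCM.
280 = 2^3 × 5 × 7
200 = 2^3 × 5^2
104 = 2^3 × 13
LCM(280, 200, 104) = 2^3 × 5^2 × 7 × 13 = 18200.
Smallest multiple of 18200 that is ≥ 163133: ⌈163133/18200⌉ × 18200 = 9 × 18200 = 163800.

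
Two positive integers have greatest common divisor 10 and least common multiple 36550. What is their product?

365500

For any two positive integers, gcd × lcm = product = 10 × 36550 = 365500.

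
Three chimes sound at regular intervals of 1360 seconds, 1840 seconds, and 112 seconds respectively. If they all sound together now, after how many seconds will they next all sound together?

The first simultaneous occurrence is after LCM of the individual periods.
1360 = 2^4 × 5 × 17
1840 = 2^4 × 5 × 23
112 = 2^4 × 7
LCM(1360, 1840, 112) = 2^4 × 5 × 7 × 17 × 23 = 218960.

218960 seconds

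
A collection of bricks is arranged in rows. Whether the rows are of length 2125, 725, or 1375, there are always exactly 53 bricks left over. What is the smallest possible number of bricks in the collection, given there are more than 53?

N − 53 must be a common multiple of 2125, 725, and 1375.
2125 = 5^3 × 17
725 = 5^2 × 29
1375 = 5^3 × 11
LCM(2125, 725, 1375) = 5^3 × 11 × 17 × 29 = 677875.
Smallest N > 53 is LCM + 53 = 677875 + 53 = 677928.

677928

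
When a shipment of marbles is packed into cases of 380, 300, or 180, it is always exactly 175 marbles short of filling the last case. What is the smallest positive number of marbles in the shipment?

Being 175 short of a full case of size k means N ≡ −175 (mod k), i.e. N + 175 is a multiple of each size.
380 = 2^2 × 5 × 19
300 = 2^2 × 3 × 5^2
180 = 2^2 × 3^2 × 5
LCM(380, 300, 180) = 2^2 × 3^2 × 5^2 × 19 = 17100.
Smallest positive N is 17100 − 175 = 16925.

16925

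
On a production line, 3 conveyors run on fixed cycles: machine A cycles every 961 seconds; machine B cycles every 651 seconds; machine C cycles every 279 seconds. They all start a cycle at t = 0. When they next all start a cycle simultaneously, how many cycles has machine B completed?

The first common completion time is the LCM of the periods.
961 = 31^2
651 = 3 × 7 × 31
279 = 3^2 × 31
LCM(961, 651, 279) = 3^2 × 7 × 31^2 = 60543.
Cycles for period 651: 60543 / 651 = 93.

93 cycles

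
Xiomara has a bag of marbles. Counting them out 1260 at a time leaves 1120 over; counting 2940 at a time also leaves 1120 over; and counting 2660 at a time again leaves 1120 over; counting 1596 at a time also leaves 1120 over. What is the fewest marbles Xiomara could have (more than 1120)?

168700

N − 1120 must be a common multiple of 1260, 2940, 2660, and 1596.
1260 = 2^2 × 3^2 × 5 × 7
2940 = 2^2 × 3 × 5 × 7^2
2660 = 2^2 × 5 × 7 × 19
1596 = 2^2 × 3 × 7 × 19
LCM(1260, 2940, 2660, 1596) = 2^2 × 3^2 × 5 × 7^2 × 19 = 167580.
Smallest N > 1120 is LCM + 1120 = 167580 + 1120 = 168700.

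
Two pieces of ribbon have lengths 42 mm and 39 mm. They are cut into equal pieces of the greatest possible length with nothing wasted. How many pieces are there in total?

Piece length = gcd(42, 39).
42 = 2 × 3 × 7
39 = 3 × 13
gcd(42, 39) = 3.
Total pieces = 42/3 + 39/3 = 14 + 13 = 27.

27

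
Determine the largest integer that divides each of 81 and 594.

81 = 3^4
594 = 2 × 3^3 × 11
gcd(81, 594) = 3^3 = 27.

27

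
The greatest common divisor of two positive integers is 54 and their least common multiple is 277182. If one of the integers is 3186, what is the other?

For two integers, gcd × lcm = product, so the other is (54 × 277182) / 3186 = 14967828 / 3186 = 4698.

4698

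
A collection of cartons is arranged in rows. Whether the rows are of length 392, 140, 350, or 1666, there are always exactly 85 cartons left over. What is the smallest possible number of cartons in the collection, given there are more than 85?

N − 85 must be a common multiple of 392, 140, 350, and 1666.
392 = 2^3 × 7^2
140 = 2^2 × 5 × 7
350 = 2 × 5^2 × 7
1666 = 2 × 7^2 × 17
LCM(392, 140, 350, 1666) = 2^3 × 5^2 × 7^2 × 17 = 166600.
Smallest N > 85 is LCM + 85 = 166600 + 85 = 166685.

166685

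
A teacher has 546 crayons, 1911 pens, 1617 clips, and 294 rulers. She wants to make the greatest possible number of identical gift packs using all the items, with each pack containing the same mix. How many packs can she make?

The pack count must divide each quantity, so the greatest is gcd(546, 1911, 1617, 294).
546 = 2 × 3 × 7 × 13
1911 = 3 × 7^2 × 13
1617 = 3 × 7^2 × 11
294 = 2 × 3 × 7^2
gcd(546, 1911, 1617, 294) = 3 × 7 = 21.

21 packs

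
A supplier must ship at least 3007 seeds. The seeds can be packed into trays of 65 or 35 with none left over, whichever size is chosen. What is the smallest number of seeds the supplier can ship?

The number of seeds must be a common multiple of 65 and 35, so a multiple of their LCM.
65 = 5 × 13
35 = 5 × 7
LCM(65, 35) = 5 × 7 × 13 = 455.
Smallest multiple of 455 that is ≥ 3007: ⌈3007/455⌉ × 455 = 7 × 455 = 3185.

3185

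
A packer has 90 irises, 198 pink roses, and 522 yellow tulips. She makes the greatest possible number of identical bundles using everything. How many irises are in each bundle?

Number of bundles = gcd(90, 198, 522).
90 = 2 × 3^2 × 5
198 = 2 × 3^2 × 11
522 = 2 × 3^2 × 29
gcd(90, 198, 522) = 2 × 3^2 = 18.
irises per bundle = 90 / 18 = 5.

5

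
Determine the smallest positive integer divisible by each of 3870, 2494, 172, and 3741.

224460

3870 = 2 × 3^2 × 5 × 43
2494 = 2 × 29 × 43
172 = 2^2 × 43
3741 = 3 × 29 × 43
LCM(3870, 2494, 172, 3741) = 2^2 × 3^2 × 5 × 29 × 43 = 224460.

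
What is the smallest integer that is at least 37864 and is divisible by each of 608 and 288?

38304

The integer must be a common multiple of 608 and 288, so a multiple of their LCM.
608 = 2^5 × 19
288 = 2^5 × 3^2
LCM(608, 288) = 2^5 × 3^2 × 19 = 5472.
Smallest multiple of 5472 that is ≥ 37864: ⌈37864/5472⌉ × 5472 = 7 × 5472 = 38304.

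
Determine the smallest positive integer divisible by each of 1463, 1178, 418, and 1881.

1463 = 7 × 11 × 19
1178 = 2 × 19 × 31
418 = 2 × 11 × 19
1881 = 3^2 × 11 × 19
LCM(1463, 1178, 418, 1881) = 2 × 3^2 × 7 × 11 × 19 × 31 = 816354.

816354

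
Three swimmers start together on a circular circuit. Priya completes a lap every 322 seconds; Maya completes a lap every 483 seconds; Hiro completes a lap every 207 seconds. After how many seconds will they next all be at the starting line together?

2898 seconds

The first simultaneous occurrence is after LCM of the individual periods.
322 = 2 × 7 × 23
483 = 3 × 7 × 23
207 = 3^2 × 23
LCM(322, 483, 207) = 2 × 3^2 × 7 × 23 = 2898.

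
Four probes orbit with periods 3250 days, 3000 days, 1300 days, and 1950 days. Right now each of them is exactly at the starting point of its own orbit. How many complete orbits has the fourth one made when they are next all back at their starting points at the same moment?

20 orbits

The first common completion time is the LCM of the periods.
3250 = 2 × 5^3 × 13
3000 = 2^3 × 3 × 5^3
1300 = 2^2 × 5^2 × 13
1950 = 2 × 3 × 5^2 × 13
LCM(3250, 3000, 1300, 1950) = 2^3 × 3 × 5^3 × 13 = 39000.
Orbits for period 1950: 39000 / 1950 = 20.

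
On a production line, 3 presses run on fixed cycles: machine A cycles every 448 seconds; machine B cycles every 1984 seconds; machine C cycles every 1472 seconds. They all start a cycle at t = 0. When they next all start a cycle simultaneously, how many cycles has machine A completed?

713 cycles

They are all back at their starting positions together after one LCM of the periods.
448 = 2^6 × 7
1984 = 2^6 × 31
1472 = 2^6 × 23
LCM(448, 1984, 1472) = 2^6 × 7 × 23 × 31 = 319424.
Cycles for period 448: 319424 / 448 = 713.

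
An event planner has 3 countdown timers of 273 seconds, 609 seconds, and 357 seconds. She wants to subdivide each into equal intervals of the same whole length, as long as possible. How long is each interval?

The interval must divide each timer length; the longest such is the gcd.
273 = 3 × 7 × 13
609 = 3 × 7 × 29
357 = 3 × 7 × 17
gcd(273, 609, 357) = 3 × 7 = 21.

21 seconds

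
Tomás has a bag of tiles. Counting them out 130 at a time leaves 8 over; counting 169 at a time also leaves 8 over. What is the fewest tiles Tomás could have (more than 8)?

N − 8 must be a common multiple of 130 and 169.
130 = 2 × 5 × 13
169 = 13^2
LCM(130, 169) = 2 × 5 × 13^2 = 1690.
Smallest N > 8 is LCM + 8 = 1690 + 8 = 1698.

1698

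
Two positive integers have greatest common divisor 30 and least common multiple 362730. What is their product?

10881900

For any two positive integers, gcd × lcm = product = 30 × 362730 = 10881900.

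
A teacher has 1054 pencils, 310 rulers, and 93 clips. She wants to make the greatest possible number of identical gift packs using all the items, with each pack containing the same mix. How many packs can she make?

The pack count must divide each quantity, so the greatest is gcd(1054, 310, 93).
1054 = 2 × 17 × 31
310 = 2 × 5 × 31
93 = 3 × 31
gcd(1054, 310, 93) = 31.

31 packs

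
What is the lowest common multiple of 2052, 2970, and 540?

112860

2052 = 2^2 × 3^3 × 19
2970 = 2 × 3^3 × 5 × 11
540 = 2^2 × 3^3 × 5
LCM(2052, 2970, 540) = 2^2 × 3^3 × 5 × 11 × 19 = 112860.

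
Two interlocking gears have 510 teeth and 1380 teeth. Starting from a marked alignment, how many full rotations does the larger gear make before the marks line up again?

17 rotations

The first common completion time is the LCM of the periods.
510 = 2 × 3 × 5 × 17
1380 = 2^2 × 3 × 5 × 23
LCM(510, 1380) = 2^2 × 3 × 5 × 17 × 23 = 23460.
Rotations for period 1380: 23460 / 1380 = 17.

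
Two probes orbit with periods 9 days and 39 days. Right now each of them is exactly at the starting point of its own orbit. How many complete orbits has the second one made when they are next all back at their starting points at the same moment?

3 orbits

They are all back at their starting positions together after one LCM of the periods.
9 = 3^2
39 = 3 × 13
LCM(9, 39) = 3^2 × 13 = 117.
Orbits for period 39: 117 / 39 = 3.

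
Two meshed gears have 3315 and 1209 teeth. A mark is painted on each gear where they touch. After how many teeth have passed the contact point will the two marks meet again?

102765 teeth

The first simultaneous occurrence is after LCM of the individual periods.
3315 = 3 × 5 × 13 × 17
1209 = 3 × 13 × 31
LCM(3315, 1209) = 3 × 5 × 13 × 17 × 31 = 102765.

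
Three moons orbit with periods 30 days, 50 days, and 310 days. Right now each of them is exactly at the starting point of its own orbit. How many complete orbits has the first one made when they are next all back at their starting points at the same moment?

155 orbits

The first common completion time is the LCM of the periods.
30 = 2 × 3 × 5
50 = 2 × 5^2
310 = 2 × 5 × 31
LCM(30, 50, 310) = 2 × 3 × 5^2 × 31 = 4650.
Orbits for period 30: 4650 / 30 = 155.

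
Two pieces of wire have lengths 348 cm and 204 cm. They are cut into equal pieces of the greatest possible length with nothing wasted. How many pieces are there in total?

46

Piece length = gcd(348, 204).
348 = 2^2 × 3 × 29
204 = 2^2 × 3 × 17
gcd(348, 204) = 2^2 × 3 = 12.
Total pieces = 348/12 + 204/12 = 29 + 17 = 46.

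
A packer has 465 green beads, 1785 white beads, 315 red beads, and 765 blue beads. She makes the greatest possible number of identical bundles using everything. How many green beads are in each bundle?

31

Number of bundles = gcd(465, 1785, 315, 765).
465 = 3 × 5 × 31
1785 = 3 × 5 × 7 × 17
315 = 3^2 × 5 × 7
765 = 3^2 × 5 × 17
gcd(465, 1785, 315, 765) = 3 × 5 = 15.
green beads per bundle = 465 / 15 = 31.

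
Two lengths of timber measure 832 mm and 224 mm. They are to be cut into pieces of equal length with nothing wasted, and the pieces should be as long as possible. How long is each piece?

32 mm

By the Euclidean algorithm:
832 = 3 × 224 + 160
224 = 1 × 160 + 64
160 = 2 × 64 + 32
64 = 2 × 32 + 0
gcd(832, 224) = 32.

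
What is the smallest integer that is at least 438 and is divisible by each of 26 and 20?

520

The integer must be a common multiple of 26 and 20, so a multiple of their LCM.
26 = 2 × 13
20 = 2^2 × 5
LCM(26, 20) = 2^2 × 5 × 13 = 260.
Smallest multiple of 260 that is ≥ 438: ⌈438/260⌉ × 260 = 2 × 260 = 520.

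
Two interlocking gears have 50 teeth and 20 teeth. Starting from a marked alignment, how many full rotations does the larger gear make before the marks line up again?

They are all back at their starting positions together after one LCM of the periods.
50 = 2 × 5^2
20 = 2^2 × 5
LCM(50, 20) = 2^2 × 5^2 = 100.
Rotations for period 50: 100 / 50 = 2.

2 rotations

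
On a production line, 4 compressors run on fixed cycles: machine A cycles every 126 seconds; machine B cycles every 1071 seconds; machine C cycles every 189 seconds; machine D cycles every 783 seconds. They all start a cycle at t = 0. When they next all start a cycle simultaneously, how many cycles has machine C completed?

986 cycles

They are all back at their starting positions together after one LCM of the periods.
126 = 2 × 3^2 × 7
1071 = 3^2 × 7 × 17
189 = 3^3 × 7
783 = 3^3 × 29
LCM(126, 1071, 189, 783) = 2 × 3^3 × 7 × 17 × 29 = 186354.
Cycles for period 189: 186354 / 189 = 986.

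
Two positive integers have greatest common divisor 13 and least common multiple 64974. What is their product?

For any two positive integers, gcd × lcm = product = 13 × 64974 = 844662.

844662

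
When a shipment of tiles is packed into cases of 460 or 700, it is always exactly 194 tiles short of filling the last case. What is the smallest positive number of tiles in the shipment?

Being 194 short of a full case of size k means N ≡ −194 (mod k), i.e. N + 194 is a multiple of each size.
460 = 2^2 × 5 × 23
700 = 2^2 × 5^2 × 7
LCM(460, 700) = 2^2 × 5^2 × 7 × 23 = 16100.
Smallest positive N is 16100 − 194 = 15906.

15906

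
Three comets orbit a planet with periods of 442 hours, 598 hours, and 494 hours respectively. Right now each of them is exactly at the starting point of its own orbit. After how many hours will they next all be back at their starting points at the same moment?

The first simultaneous occurrence is after LCM of the individual periods.
442 = 2 × 13 × 17
598 = 2 × 13 × 23
494 = 2 × 13 × 19
LCM(442, 598, 494) = 2 × 13 × 17 × 19 × 23 = 193154.

193154 hours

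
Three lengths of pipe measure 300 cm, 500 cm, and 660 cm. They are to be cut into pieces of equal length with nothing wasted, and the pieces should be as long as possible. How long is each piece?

Each piece length must divide every original length, so the longest possible is gcd(300, 500, 660).
300 = 2^2 × 3 × 5^2
500 = 2^2 × 5^3
660 = 2^2 × 3 × 5 × 11
gcd(300, 500, 660) = 2^2 × 5 = 20.

20 cm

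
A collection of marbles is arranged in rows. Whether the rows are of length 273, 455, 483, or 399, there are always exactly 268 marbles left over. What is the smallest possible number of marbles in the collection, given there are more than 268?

N − 268 must be a common multiple of 273, 455, 483, and 399.
273 = 3 × 7 × 13
455 = 5 × 7 × 13
483 = 3 × 7 × 23
399 = 3 × 7 × 19
LCM(273, 455, 483, 399) = 3 × 5 × 7 × 13 × 19 × 23 = 596505.
Smallest N > 268 is LCM + 268 = 596505 + 268 = 596773.

596773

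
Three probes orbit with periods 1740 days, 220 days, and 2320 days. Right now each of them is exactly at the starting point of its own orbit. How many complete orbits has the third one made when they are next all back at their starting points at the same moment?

The first common completion time is the LCM of the periods.
1740 = 2^2 × 3 × 5 × 29
220 = 2^2 × 5 × 11
2320 = 2^4 × 5 × 29
LCM(1740, 220, 2320) = 2^4 × 3 × 5 × 11 × 29 = 76560.
Orbits for period 2320: 76560 / 2320 = 33.

33 orbits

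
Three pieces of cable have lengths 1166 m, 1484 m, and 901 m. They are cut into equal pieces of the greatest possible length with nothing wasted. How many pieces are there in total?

Piece length = gcd(1166, 1484, 901).
1166 = 2 × 11 × 53
1484 = 2^2 × 7 × 53
901 = 17 × 53
gcd(1166, 1484, 901) = 53.
Total pieces = 1166/53 + 1484/53 + 901/53 = 22 + 28 + 17 = 67.

67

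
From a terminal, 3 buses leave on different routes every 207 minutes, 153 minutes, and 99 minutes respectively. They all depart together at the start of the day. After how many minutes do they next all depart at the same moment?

The first simultaneous occurrence is after LCM of the individual periods.
207 = 3^2 × 23
153 = 3^2 × 17
99 = 3^2 × 11
LCM(207, 153, 99) = 3^2 × 11 × 17 × 23 = 38709.

38709 minutes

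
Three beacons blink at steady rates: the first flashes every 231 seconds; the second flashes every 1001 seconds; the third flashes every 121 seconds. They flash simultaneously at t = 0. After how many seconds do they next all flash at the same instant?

33033 seconds

We need the least common multiple of the intervals.
231 = 3 × 7 × 11
1001 = 7 × 11 × 13
121 = 11^2
LCM(231, 1001, 121) = 3 × 7 × 11^2 × 13 = 33033.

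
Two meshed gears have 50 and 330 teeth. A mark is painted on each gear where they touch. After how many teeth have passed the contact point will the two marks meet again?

The first simultaneous occurrence is after LCM of the individual periods.
50 = 2 × 5^2
330 = 2 × 3 × 5 × 11
LCM(50, 330) = 2 × 3 × 5^2 × 11 = 1650.

1650 teeth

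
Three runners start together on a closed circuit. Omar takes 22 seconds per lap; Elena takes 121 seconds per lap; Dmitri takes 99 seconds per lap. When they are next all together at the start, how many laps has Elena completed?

The first common completion time is the LCM of the periods.
22 = 2 × 11
121 = 11^2
99 = 3^2 × 11
LCM(22, 121, 99) = 2 × 3^2 × 11^2 = 2178.
Laps for period 121: 2178 / 121 = 18.

18 laps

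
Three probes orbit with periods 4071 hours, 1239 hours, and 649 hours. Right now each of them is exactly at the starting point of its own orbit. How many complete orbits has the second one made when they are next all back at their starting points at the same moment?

253 orbits

They are all back at their starting positions together after one LCM of the periods.
4071 = 3 × 23 × 59
1239 = 3 × 7 × 59
649 = 11 × 59
LCM(4071, 1239, 649) = 3 × 7 × 11 × 23 × 59 = 313467.
Orbits for period 1239: 313467 / 1239 = 253.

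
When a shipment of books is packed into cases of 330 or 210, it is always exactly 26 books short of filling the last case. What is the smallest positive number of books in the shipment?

Being 26 short of a full case of size k means N ≡ −26 (mod k), i.e. N + 26 is a multiple of each size.
330 = 2 × 3 × 5 × 11
210 = 2 × 3 × 5 × 7
LCM(330, 210) = 2 × 3 × 5 × 7 × 11 = 2310.
Smallest positive N is 2310 − 26 = 2284.

2284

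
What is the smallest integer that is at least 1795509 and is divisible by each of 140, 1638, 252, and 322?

1883700

The integer must be a common multiple of 140, 1638, 252, and 322, so a multiple of their LCM.
140 = 2^2 × 5 × 7
1638 = 2 × 3^2 × 7 × 13
252 = 2^2 × 3^2 × 7
322 = 2 × 7 × 23
LCM(140, 1638, 252, 322) = 2^2 × 3^2 × 5 × 7 × 13 × 23 = 376740.
Smallest multiple of 376740 that is ≥ 1795509: ⌈1795509/376740⌉ × 376740 = 5 × 376740 = 1883700.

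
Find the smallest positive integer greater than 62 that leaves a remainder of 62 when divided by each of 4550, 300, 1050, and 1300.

N − 62 must be a common multiple of 4550, 300, 1050, and 1300.
4550 = 2 × 5^2 × 7 × 13
300 = 2^2 × 3 × 5^2
1050 = 2 × 3 × 5^2 × 7
1300 = 2^2 × 5^2 × 13
LCM(4550, 300, 1050, 1300) = 2^2 × 3 × 5^2 × 7 × 13 = 27300.
Smallest N > 62 is LCM + 62 = 27300 + 62 = 27362.

27362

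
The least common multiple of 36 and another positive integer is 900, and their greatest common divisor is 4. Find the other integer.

gcd × lcm = product of the two integers, so the other integer is (4 × 900) / 36 = 100.

100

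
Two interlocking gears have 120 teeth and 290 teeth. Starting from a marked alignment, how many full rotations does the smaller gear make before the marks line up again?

29 rotations

The first common completion time is the LCM of the periods.
120 = 2^3 × 3 × 5
290 = 2 × 5 × 29
LCM(120, 290) = 2^3 × 3 × 5 × 29 = 3480.
Rotations for period 120: 3480 / 120 = 29.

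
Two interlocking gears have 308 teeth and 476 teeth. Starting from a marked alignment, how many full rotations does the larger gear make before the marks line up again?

The first common completion time is the LCM of the periods.
308 = 2^2 × 7 × 11
476 = 2^2 × 7 × 17
LCM(308, 476) = 2^2 × 7 × 11 × 17 = 5236.
Rotations for period 476: 5236 / 476 = 11.

11 rotations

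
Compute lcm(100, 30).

100 = 2^2 × 5^2
30 = 2 × 3 × 5
LCM(100, 30) = 2^2 × 3 × 5^2 = 300.

300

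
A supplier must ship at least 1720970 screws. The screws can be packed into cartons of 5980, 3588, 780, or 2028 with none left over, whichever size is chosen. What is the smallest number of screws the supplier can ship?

1865760

The number of screws must be a common multiple of 5980, 3588, 780, and 2028, so a multiple of their LCM.
5980 = 2^2 × 5 × 13 × 23
3588 = 2^2 × 3 × 13 × 23
780 = 2^2 × 3 × 5 × 13
2028 = 2^2 × 3 × 13^2
LCM(5980, 3588, 780, 2028) = 2^2 × 3 × 5 × 13^2 × 23 = 233220.
Smallest multiple of 233220 that is ≥ 1720970: ⌈1720970/233220⌉ × 233220 = 8 × 233220 = 1865760.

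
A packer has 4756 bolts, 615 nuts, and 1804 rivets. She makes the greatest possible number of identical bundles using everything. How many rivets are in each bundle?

44

Number of bundles = gcd(4756, 615, 1804).
4756 = 2^2 × 29 × 41
615 = 3 × 5 × 41
1804 = 2^2 × 11 × 41
gcd(4756, 615, 1804) = 41.
rivets per bundle = 1804 / 41 = 44.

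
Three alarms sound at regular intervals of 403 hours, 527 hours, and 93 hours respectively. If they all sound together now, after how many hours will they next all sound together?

20553 hours

They coincide at every common multiple of the periods; the first is the LCM.
403 = 13 × 31
527 = 17 × 31
93 = 3 × 31
LCM(403, 527, 93) = 3 × 13 × 17 × 31 = 20553.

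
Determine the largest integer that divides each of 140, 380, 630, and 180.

140 = 2^2 × 5 × 7
380 = 2^2 × 5 × 19
630 = 2 × 3^2 × 5 × 7
180 = 2^2 × 3^2 × 5
gcd(140, 380, 630, 180) = 2 × 5 = 10.

10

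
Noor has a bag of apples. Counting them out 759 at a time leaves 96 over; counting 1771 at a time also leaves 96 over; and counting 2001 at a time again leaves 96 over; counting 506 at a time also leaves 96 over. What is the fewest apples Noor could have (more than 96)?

308250

N − 96 must be a common multiple of 759, 1771, 2001, and 506.
759 = 3 × 11 × 23
1771 = 7 × 11 × 23
2001 = 3 × 23 × 29
506 = 2 × 11 × 23
LCM(759, 1771, 2001, 506) = 2 × 3 × 7 × 11 × 23 × 29 = 308154.
Smallest N > 96 is LCM + 96 = 308154 + 96 = 308250.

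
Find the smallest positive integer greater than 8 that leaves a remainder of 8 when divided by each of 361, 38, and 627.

N − 8 must be a common multiple of 361, 38, and 627.
361 = 19^2
38 = 2 × 19
627 = 3 × 11 × 19
LCM(361, 38, 627) = 2 × 3 × 11 × 19^2 = 23826.
Smallest N > 8 is LCM + 8 = 23826 + 8 = 23834.

23834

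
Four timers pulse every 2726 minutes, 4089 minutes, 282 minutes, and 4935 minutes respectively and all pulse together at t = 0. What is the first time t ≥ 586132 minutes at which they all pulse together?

858690 minutes

Joint pulses occur at multiples of LCM(2726, 4089, 282, 4935).
2726 = 2 × 29 × 47
4089 = 3 × 29 × 47
282 = 2 × 3 × 47
4935 = 3 × 5 × 7 × 47
LCM(2726, 4089, 282, 4935) = 2 × 3 × 5 × 7 × 29 × 47 = 286230.
Smallest multiple of 286230 that is ≥ 586132: ⌈586132/286230⌉ × 286230 = 3 × 286230 = 858690.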